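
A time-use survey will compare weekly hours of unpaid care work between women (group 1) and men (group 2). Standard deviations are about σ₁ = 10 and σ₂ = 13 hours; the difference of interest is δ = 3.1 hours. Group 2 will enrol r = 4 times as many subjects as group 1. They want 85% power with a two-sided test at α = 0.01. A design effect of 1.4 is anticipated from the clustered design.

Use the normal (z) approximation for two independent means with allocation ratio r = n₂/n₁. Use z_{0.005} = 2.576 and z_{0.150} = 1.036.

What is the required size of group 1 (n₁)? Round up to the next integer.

n₁ = 271

n₁ = (z_{α/2} + z_β)² · (σ₁² + σ₂²/r) / δ²
   = (2.576 + 1.036)² · (10² + 13²/4) / 3.1²
   = 13.0465 · (100 + 42.25) / 9.61
   = 13.0465 · 142.25 / 9.61
   = 193.12
Design effect: 1.4 × 193.12 = 270.37.
Round up → n₁ = 271; n₂ = r·n₁ = 4 × 271 = 1084.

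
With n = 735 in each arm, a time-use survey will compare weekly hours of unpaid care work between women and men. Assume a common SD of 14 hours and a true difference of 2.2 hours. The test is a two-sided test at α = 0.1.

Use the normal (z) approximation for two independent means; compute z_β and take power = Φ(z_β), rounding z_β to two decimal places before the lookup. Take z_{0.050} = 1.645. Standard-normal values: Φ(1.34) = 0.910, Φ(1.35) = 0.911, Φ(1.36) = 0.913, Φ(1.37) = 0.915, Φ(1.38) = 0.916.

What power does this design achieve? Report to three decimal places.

z_β = δ·√(n/(σ₁²+σ₂²)) − z_{α/2}
    = 2.2 · √(735/392) − 1.645
    = 2.2 · 1.36931 − 1.645
    = 3.0125 − 1.645 = 1.3675 → 1.37
Power = Φ(1.37) = 0.915.

Power ≈ 0.915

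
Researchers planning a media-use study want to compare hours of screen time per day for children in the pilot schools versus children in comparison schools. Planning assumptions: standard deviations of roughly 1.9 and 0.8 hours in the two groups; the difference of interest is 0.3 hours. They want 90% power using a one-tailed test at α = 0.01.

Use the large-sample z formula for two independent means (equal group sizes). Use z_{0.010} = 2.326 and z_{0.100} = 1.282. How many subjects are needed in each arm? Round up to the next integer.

n = (z_α + z_β)² · (σ₁² + σ₂²) / δ²
  = (2.326 + 1.282)² · (1.9² + 0.8² = 4.25) / 0.3²
  = 13.0177 · 4.25 / 0.09
  = 614.72
Round up → n = 615 per group.

n = 615 per group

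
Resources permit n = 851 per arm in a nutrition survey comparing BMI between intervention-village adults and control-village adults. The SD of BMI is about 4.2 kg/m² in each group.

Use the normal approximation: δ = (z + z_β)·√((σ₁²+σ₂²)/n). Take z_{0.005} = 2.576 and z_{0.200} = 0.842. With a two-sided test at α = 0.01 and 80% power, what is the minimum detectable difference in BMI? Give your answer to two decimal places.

δ = (z_{α/2} + z_β) · √((σ₁²+σ₂²)/n)
  = (2.576 + 0.842) · √(35.28/851)
  = 3.418 · √0.04146
  = 3.418 · 0.2036
  = 0.6959

Minimum detectable difference ≈ 0.70 kg/m²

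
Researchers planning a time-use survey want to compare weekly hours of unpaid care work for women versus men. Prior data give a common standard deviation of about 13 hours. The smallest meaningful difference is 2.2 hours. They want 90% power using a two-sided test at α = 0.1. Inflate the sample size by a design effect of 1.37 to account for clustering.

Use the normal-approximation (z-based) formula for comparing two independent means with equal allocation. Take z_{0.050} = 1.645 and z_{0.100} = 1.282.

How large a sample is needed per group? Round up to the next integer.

n = 820 per group

n = (z_{α/2} + z_β)² · (σ₁² + σ₂²) / δ²
  = (1.645 + 1.282)² · (2·13² = 338) / 2.2²
  = 8.5673 · 338 / 4.84
  = 598.30
Design effect: 1.37 × 598.30 = 819.67.
Round up → n = 820 per group.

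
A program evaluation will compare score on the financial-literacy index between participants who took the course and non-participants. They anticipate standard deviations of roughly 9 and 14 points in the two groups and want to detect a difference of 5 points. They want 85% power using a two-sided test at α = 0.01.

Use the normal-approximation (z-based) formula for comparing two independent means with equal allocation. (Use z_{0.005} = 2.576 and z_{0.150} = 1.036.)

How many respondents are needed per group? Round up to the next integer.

n = (z_{α/2} + z_β)² · (σ₁² + σ₂²) / δ²
  = (2.576 + 1.036)² · (9² + 14² = 277) / 5²
  = 13.0465 · 277 / 25
  = 144.56
Round up → n = 145 per group.

n = 145 per group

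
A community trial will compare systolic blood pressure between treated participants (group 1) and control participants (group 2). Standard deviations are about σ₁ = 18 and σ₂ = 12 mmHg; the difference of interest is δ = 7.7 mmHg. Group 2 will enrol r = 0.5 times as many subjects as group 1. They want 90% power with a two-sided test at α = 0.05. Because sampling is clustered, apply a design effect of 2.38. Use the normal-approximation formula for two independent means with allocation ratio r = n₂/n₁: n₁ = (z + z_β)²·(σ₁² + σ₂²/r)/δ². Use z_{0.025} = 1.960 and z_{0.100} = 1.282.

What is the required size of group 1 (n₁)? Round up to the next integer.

n₁ = (z_{α/2} + z_β)² · (σ₁² + σ₂²/r) / δ²
   = (1.960 + 1.282)² · (18² + 12²/0.5) / 7.7²
   = 10.5106 · (324 + 288) / 59.29
   = 10.5106 · 612 / 59.29
   = 108.49
Design effect: 2.38 × 108.49 = 258.21.
Round up → n₁ = 259; n₂ = r·n₁ = 0.5 × 259 = 130.

n₁ = 259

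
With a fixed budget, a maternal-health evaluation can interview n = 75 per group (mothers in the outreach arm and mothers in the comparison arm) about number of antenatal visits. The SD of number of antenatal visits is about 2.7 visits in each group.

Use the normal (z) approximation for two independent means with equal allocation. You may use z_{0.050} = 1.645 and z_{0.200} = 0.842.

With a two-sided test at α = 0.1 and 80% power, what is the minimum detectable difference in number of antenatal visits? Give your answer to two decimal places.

δ = (z_{α/2} + z_β) · √((σ₁²+σ₂²)/n)
  = (1.645 + 0.842) · √(14.58/75)
  = 2.487 · √0.1944
  = 2.487 · 0.4409
  = 1.0965

Minimum detectable difference ≈ 1.10 visits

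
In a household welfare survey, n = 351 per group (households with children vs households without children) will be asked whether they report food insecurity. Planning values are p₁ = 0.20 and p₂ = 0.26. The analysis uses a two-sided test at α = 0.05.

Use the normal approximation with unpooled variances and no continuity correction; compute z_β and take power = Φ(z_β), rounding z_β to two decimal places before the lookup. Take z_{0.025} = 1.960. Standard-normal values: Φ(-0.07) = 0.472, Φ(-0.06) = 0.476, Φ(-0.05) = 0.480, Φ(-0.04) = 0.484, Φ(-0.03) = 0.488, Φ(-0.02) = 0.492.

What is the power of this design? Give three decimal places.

Power ≈ 0.472

z_β = |p₁−p₂|·√(n/[p₁q₁+p₂q₂]) − z_{α/2}
    = 0.06 · √(351/0.3524) − 1.960
    = 0.06 · 31.5599 − 1.960
    = 1.8936 − 1.960 = -0.0664 → -0.07
Power = Φ(-0.07) = 0.472.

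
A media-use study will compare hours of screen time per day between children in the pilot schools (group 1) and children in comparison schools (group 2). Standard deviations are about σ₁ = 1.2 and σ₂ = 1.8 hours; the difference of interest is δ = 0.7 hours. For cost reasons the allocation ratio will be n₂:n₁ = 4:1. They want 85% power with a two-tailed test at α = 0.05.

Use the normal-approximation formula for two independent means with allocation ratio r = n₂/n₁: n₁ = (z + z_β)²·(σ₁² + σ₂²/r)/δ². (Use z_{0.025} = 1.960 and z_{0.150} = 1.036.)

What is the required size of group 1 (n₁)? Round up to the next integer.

n₁ = 42

n₁ = (z_{α/2} + z_β)² · (σ₁² + σ₂²/r) / δ²
   = (1.960 + 1.036)² · (1.2² + 1.8²/4) / 0.7²
   = 8.9760 · (1.44 + 0.81) / 0.49
   = 8.9760 · 2.25 / 0.49
   = 41.22
Round up → n₁ = 42; n₂ = r·n₁ = 4 × 42 = 168.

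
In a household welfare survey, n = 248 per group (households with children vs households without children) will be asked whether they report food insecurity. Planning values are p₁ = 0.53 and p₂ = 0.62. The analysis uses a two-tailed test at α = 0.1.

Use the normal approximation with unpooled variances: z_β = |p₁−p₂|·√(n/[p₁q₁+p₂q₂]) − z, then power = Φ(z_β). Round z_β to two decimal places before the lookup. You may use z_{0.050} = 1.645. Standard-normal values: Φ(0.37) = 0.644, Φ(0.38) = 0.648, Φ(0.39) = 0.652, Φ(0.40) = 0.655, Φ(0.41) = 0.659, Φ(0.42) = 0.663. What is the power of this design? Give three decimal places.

z_β = |p₁−p₂|·√(n/[p₁q₁+p₂q₂]) − z_{α/2}
    = 0.09 · √(248/0.4847) − 1.645
    = 0.09 · 22.6198 − 1.645
    = 2.0358 − 1.645 = 0.3908 → 0.39
Power = Φ(0.39) = 0.652.

Power ≈ 0.652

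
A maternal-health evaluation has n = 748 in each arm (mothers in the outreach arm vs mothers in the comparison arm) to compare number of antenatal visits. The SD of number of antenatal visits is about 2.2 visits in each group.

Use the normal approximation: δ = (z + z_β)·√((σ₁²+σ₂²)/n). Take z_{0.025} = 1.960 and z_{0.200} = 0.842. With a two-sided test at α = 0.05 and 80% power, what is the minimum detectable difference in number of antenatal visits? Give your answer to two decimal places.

Minimum detectable difference ≈ 0.32 visits

δ = (z_{α/2} + z_β) · √((σ₁²+σ₂²)/n)
  = (1.960 + 0.842) · √(9.68/748)
  = 2.802 · √0.01294
  = 2.802 · 0.1138
  = 0.3188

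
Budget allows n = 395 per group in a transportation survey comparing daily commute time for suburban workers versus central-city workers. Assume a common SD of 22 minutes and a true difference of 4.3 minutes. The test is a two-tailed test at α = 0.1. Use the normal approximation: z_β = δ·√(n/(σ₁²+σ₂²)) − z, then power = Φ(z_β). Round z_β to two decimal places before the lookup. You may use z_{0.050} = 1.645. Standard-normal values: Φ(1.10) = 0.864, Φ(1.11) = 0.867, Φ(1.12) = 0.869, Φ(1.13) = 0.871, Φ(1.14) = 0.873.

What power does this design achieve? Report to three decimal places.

z_β = δ·√(n/(σ₁²+σ₂²)) − z_{α/2}
    = 4.3 · √(395/968) − 1.645
    = 4.3 · 0.63879 − 1.645
    = 2.7468 − 1.645 = 1.1018 → 1.10
Power = Φ(1.10) = 0.864.

Power ≈ 0.864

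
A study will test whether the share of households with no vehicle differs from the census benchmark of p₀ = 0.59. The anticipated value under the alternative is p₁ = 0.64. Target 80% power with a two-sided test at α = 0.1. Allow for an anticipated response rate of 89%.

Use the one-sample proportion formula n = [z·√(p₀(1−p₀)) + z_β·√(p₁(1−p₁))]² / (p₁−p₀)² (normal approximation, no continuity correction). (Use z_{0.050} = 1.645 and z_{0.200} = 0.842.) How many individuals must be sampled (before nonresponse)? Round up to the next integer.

n = 662

n = [z_{α/2}·√(p₀q₀) + z_β·√(p₁q₁)]² / (p₁ − p₀)²
  = [1.645·√(0.59·0.41) + 0.842·√(0.64·0.36)]² / (0.05)²
  = [1.645·0.4918 + 0.842·0.4800]² / 0.0025
  = [1.2132]² / 0.0025
  = 588.77
Adjust for 89% response: 588.77 / 0.89 = 661.54.
Round up → n = 662.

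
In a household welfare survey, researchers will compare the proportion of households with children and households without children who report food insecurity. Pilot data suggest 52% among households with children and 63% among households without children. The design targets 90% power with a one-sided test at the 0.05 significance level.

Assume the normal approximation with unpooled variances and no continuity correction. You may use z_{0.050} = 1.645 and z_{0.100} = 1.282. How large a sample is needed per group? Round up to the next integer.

n = 342 per group

n = (z_α + z_β)² · [p₁(1−p₁) + p₂(1−p₂)] / (p₁ − p₂)²
  = (1.645 + 1.282)² · (0.52·0.48 + 0.63·0.37) / (-0.11)²
  = (2.927)² · (0.2496 + 0.2331) / 0.0121
  = 8.5673 · 0.4827 / 0.0121
  = 341.77
Round up → n = 342 per group.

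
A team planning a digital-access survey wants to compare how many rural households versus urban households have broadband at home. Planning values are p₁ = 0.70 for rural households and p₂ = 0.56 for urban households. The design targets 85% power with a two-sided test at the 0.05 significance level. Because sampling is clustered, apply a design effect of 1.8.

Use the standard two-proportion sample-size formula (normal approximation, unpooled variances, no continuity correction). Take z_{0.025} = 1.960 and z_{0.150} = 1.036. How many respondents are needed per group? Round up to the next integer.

n = (z_{α/2} + z_β)² · [p₁(1−p₁) + p₂(1−p₂)] / (p₁ − p₂)²
  = (1.960 + 1.036)² · (0.70·0.30 + 0.56·0.44) / (0.14)²
  = (2.996)² · (0.2100 + 0.2464) / 0.0196
  = 8.9760 · 0.4564 / 0.0196
  = 209.01
Design effect: 1.8 × 209.01 = 376.22.
Round up → n = 377 per group.

n = 377 per group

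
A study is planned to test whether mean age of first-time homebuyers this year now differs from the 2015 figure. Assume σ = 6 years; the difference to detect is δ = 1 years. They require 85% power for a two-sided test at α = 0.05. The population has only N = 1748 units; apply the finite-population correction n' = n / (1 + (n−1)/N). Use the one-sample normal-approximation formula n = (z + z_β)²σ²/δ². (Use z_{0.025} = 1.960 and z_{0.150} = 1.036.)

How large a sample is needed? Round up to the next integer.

n = 273

n = (z_{α/2} + z_β)² · σ² / δ²
  = (1.960 + 1.036)² · 6² / 1²
  = 8.9760 · 36 / 1
  = 323.14
Finite-population correction (N = 1748): 323.14 / (1 + (323.14 − 1)/1748) = 272.85.
Round up → n = 273.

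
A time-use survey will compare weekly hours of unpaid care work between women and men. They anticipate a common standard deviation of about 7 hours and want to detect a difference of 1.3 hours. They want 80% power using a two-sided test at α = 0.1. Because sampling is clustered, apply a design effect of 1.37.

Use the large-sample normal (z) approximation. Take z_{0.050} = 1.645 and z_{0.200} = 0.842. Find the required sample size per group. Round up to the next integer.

n = (z_{α/2} + z_β)² · (σ₁² + σ₂²) / δ²
  = (1.645 + 0.842)² · (2·7² = 98) / 1.3²
  = 6.1852 · 98 / 1.69
  = 358.67
Design effect: 1.37 × 358.67 = 491.37.
Round up → n = 492 per group.

n = 492 per group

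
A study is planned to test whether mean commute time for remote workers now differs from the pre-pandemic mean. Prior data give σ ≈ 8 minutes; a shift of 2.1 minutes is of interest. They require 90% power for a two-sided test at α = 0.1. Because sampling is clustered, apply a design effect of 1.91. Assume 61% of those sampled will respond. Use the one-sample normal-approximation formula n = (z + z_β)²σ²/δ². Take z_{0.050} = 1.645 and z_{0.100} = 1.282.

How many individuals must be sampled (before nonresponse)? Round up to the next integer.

n = (z_{α/2} + z_β)² · σ² / δ²
  = (1.645 + 1.282)² · 8² / 2.1²
  = 8.5673 · 64 / 4.41
  = 124.33
Design effect: 1.91 × 124.33 = 237.48.
Adjust for 61% response: 237.48 / 0.61 = 389.31.
Round up → n = 390.

n = 390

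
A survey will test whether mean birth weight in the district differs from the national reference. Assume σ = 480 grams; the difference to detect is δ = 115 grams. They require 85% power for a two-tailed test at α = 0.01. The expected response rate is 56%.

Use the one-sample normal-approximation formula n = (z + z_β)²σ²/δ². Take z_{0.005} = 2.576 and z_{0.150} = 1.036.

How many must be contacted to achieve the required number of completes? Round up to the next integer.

n = 406

n = (z_{α/2} + z_β)² · σ² / δ²
  = (2.576 + 1.036)² · 480² / 115²
  = 13.0465 · 230400 / 13225
  = 227.29
Adjust for 56% response: 227.29 / 0.56 = 405.88.
Round up → n = 406.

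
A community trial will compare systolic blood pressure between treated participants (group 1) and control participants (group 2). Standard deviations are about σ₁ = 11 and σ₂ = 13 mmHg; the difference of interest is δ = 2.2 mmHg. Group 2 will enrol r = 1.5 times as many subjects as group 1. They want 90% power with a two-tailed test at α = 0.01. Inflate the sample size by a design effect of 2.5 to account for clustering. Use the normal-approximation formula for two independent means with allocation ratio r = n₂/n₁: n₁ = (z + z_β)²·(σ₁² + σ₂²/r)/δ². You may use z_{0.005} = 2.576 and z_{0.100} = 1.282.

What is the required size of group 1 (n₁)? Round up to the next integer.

n₁ = 1797

n₁ = (z_{α/2} + z_β)² · (σ₁² + σ₂²/r) / δ²
   = (2.576 + 1.282)² · (11² + 13²/1.5) / 2.2²
   = 14.8842 · (121 + 112.6667) / 4.84
   = 14.8842 · 233.6667 / 4.84
   = 718.58
Design effect: 2.5 × 718.58 = 1796.45.
Round up → n₁ = 1797; n₂ = r·n₁ = 1.5 × 1797 = 2696.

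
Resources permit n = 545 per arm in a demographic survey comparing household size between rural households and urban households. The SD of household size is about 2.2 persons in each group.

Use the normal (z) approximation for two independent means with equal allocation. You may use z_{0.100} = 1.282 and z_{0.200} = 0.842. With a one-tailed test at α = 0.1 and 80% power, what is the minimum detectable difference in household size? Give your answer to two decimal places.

Minimum detectable difference ≈ 0.28 persons

δ = (z_α + z_β) · √((σ₁²+σ₂²)/n)
  = (1.282 + 0.842) · √(9.68/545)
  = 2.124 · √0.01776
  = 2.124 · 0.1333
  = 0.2831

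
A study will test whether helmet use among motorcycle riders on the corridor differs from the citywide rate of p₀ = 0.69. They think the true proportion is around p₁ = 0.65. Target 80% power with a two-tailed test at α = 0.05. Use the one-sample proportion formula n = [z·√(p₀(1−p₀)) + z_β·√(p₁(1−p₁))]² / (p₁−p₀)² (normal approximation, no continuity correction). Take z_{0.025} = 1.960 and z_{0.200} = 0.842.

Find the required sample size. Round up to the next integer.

n = 1070

n = [z_{α/2}·√(p₀q₀) + z_β·√(p₁q₁)]² / (p₁ − p₀)²
  = [1.960·√(0.69·0.31) + 0.842·√(0.65·0.35)]² / (-0.04)²
  = [1.960·0.4625 + 0.842·0.4770]² / 0.0016
  = [1.3081]² / 0.0016
  = 1069.45
Round up → n = 1070.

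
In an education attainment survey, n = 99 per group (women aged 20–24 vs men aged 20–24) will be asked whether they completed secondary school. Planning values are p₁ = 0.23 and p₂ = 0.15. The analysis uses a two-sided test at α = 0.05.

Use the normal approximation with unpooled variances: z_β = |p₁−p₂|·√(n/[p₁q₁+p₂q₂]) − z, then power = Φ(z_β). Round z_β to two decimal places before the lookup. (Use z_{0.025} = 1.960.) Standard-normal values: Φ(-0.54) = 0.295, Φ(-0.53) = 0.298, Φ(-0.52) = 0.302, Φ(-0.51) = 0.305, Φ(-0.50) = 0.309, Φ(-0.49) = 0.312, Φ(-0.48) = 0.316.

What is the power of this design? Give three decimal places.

z_β = |p₁−p₂|·√(n/[p₁q₁+p₂q₂]) − z_{α/2}
    = 0.08 · √(99/0.3046) − 1.960
    = 0.08 · 18.0282 − 1.960
    = 1.4423 − 1.960 = -0.5177 → -0.52
Power = Φ(-0.52) = 0.302.

Power ≈ 0.302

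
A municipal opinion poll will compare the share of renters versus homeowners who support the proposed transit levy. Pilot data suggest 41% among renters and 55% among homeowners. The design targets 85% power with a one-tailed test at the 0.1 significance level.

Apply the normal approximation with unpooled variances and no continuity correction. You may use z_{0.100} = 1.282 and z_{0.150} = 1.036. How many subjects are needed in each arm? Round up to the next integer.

n = 135 per group

n = (z_α + z_β)² · [p₁(1−p₁) + p₂(1−p₂)] / (p₁ − p₂)²
  = (1.282 + 1.036)² · (0.41·0.59 + 0.55·0.45) / (-0.14)²
  = (2.318)² · (0.2419 + 0.2475) / 0.0196
  = 5.3731 · 0.4894 / 0.0196
  = 134.16
Round up → n = 135 per group.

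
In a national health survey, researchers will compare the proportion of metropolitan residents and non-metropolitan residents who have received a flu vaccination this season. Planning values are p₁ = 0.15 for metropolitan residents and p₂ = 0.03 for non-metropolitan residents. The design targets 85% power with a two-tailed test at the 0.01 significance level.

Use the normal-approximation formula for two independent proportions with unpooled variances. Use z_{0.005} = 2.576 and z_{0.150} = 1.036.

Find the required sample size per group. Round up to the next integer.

n = 142 per group

n = (z_{α/2} + z_β)² · [p₁(1−p₁) + p₂(1−p₂)] / (p₁ − p₂)²
  = (2.576 + 1.036)² · (0.15·0.85 + 0.03·0.97) / (0.12)²
  = (3.612)² · (0.1275 + 0.0291) / 0.0144
  = 13.0465 · 0.1566 / 0.0144
  = 141.88
Round up → n = 142 per group.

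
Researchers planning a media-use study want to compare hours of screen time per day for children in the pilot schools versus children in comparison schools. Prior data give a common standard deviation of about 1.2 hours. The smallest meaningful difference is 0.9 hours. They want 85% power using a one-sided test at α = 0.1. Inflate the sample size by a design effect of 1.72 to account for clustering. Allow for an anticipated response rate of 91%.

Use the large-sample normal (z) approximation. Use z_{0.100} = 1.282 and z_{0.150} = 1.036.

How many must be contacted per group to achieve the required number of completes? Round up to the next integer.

n = 37 per group

n = (z_α + z_β)² · (σ₁² + σ₂²) / δ²
  = (1.282 + 1.036)² · (2·1.2² = 2.88) / 0.9²
  = 5.3731 · 2.88 / 0.81
  = 19.10
Design effect: 1.72 × 19.10 = 32.86.
Adjust for 91% response: 32.86 / 0.91 = 36.11.
Round up → n = 37 per group.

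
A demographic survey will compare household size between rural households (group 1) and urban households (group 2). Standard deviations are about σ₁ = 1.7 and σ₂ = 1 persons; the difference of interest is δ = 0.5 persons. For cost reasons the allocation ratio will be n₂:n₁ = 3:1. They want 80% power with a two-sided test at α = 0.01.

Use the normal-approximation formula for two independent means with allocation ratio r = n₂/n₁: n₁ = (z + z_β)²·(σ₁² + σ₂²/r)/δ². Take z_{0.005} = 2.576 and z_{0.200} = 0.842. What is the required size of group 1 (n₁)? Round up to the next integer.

n₁ = (z_{α/2} + z_β)² · (σ₁² + σ₂²/r) / δ²
   = (2.576 + 0.842)² · (1.7² + 1²/3) / 0.5²
   = 11.6827 · (2.89 + 0.33333) / 0.25
   = 11.6827 · 3.2233 / 0.25
   = 150.63
Round up → n₁ = 151; n₂ = r·n₁ = 3 × 151 = 453.

n₁ = 151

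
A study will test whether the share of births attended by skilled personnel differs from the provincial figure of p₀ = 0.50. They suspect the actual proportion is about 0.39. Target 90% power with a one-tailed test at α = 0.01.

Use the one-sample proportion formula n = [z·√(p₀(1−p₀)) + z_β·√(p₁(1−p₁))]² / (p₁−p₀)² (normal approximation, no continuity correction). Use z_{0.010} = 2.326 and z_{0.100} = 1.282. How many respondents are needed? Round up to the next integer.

n = [z_α·√(p₀q₀) + z_β·√(p₁q₁)]² / (p₁ − p₀)²
  = [2.326·√(0.50·0.50) + 1.282·√(0.39·0.61)]² / (-0.11)²
  = [2.326·0.5000 + 1.282·0.4877]² / 0.0121
  = [1.7883]² / 0.0121
  = 264.30
Round up → n = 265.

n = 265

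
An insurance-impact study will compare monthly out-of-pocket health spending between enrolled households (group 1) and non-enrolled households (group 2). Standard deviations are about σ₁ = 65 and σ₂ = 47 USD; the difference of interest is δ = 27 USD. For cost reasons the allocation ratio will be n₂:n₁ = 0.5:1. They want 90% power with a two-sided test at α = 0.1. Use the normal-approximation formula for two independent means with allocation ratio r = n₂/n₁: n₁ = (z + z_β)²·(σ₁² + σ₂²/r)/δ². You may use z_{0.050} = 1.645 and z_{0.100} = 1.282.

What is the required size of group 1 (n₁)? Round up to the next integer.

n₁ = (z_{α/2} + z_β)² · (σ₁² + σ₂²/r) / δ²
   = (1.645 + 1.282)² · (65² + 47²/0.5) / 27²
   = 8.5673 · (4225 + 4418) / 729
   = 8.5673 · 8643 / 729
   = 101.57
Round up → n₁ = 102; n₂ = r·n₁ = 0.5 × 102 = 51.

n₁ = 102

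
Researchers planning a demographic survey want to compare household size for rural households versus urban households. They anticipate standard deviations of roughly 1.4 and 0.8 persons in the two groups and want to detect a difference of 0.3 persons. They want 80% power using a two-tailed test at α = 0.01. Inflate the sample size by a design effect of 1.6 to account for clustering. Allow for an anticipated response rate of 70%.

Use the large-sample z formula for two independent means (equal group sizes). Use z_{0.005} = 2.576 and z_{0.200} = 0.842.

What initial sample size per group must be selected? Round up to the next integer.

n = 772 per group

n = (z_{α/2} + z_β)² · (σ₁² + σ₂²) / δ²
  = (2.576 + 0.842)² · (1.4² + 0.8² = 2.6) / 0.3²
  = 11.6827 · 2.6 / 0.09
  = 337.50
Design effect: 1.6 × 337.50 = 540.00.
Adjust for 70% response: 540.00 / 0.70 = 771.43.
Round up → n = 772 per group.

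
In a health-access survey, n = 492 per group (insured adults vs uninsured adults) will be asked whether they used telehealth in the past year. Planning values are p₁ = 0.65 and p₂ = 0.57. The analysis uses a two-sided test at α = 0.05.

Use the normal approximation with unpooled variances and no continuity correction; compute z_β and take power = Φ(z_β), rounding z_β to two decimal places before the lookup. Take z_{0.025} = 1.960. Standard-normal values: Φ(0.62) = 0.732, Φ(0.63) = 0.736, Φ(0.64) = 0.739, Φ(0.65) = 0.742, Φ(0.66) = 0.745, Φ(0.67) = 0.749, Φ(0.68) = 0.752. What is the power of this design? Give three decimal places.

z_β = |p₁−p₂|·√(n/[p₁q₁+p₂q₂]) − z_{α/2}
    = 0.08 · √(492/0.4726) − 1.960
    = 0.08 · 32.2653 − 1.960
    = 2.5812 − 1.960 = 0.6212 → 0.62
Power = Φ(0.62) = 0.732.

Power ≈ 0.732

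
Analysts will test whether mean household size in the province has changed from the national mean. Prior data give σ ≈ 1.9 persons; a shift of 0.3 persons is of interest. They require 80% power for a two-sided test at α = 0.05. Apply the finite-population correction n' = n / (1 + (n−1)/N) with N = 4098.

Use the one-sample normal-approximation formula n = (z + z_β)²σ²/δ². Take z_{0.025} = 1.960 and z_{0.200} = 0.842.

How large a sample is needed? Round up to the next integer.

n = 293

n = (z_{α/2} + z_β)² · σ² / δ²
  = (1.960 + 0.842)² · 1.9² / 0.3²
  = 7.8512 · 3.61 / 0.09
  = 314.92
Finite-population correction (N = 4098): 314.92 / (1 + (314.92 − 1)/4098) = 292.51.
Round up → n = 293.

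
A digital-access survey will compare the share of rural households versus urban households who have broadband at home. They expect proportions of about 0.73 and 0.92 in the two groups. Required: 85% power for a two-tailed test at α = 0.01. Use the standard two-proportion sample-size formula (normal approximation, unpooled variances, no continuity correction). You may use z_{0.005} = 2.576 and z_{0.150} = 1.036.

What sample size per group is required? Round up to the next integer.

n = (z_{α/2} + z_β)² · [p₁(1−p₁) + p₂(1−p₂)] / (p₁ − p₂)²
  = (2.576 + 1.036)² · (0.73·0.27 + 0.92·0.08) / (-0.19)²
  = (3.612)² · (0.1971 + 0.0736) / 0.0361
  = 13.0465 · 0.2707 / 0.0361
  = 97.83
Round up → n = 98 per group.

n = 98 per group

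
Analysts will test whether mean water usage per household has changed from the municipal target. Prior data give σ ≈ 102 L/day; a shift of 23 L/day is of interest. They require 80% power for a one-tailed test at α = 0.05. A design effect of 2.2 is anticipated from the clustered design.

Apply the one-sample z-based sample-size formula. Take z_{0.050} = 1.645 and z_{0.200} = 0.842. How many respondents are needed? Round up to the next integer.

n = (z_α + z_β)² · σ² / δ²
  = (1.645 + 0.842)² · 102² / 23²
  = 6.1852 · 10404 / 529
  = 121.65
Design effect: 2.2 × 121.65 = 267.62.
Round up → n = 268.

n = 268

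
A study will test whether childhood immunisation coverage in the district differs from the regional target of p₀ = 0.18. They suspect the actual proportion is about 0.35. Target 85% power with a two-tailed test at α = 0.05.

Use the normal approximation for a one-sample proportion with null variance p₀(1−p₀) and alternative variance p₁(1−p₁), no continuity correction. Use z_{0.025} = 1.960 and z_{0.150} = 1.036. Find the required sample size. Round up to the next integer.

n = 54

n = [z_{α/2}·√(p₀q₀) + z_β·√(p₁q₁)]² / (p₁ − p₀)²
  = [1.960·√(0.18·0.82) + 1.036·√(0.35·0.65)]² / (0.17)²
  = [1.960·0.3842 + 1.036·0.4770]² / 0.0289
  = [1.2471]² / 0.0289
  = 53.82
Round up → n = 54.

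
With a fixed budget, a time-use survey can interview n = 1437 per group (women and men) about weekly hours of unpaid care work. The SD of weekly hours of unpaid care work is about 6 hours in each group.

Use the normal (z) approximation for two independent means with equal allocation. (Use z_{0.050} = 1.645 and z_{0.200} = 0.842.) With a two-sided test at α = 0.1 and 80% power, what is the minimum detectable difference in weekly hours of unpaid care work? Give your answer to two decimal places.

Minimum detectable difference ≈ 0.56 hours

δ = (z_{α/2} + z_β) · √((σ₁²+σ₂²)/n)
  = (1.645 + 0.842) · √(72/1437)
  = 2.487 · √0.0501
  = 2.487 · 0.2238
  = 0.5567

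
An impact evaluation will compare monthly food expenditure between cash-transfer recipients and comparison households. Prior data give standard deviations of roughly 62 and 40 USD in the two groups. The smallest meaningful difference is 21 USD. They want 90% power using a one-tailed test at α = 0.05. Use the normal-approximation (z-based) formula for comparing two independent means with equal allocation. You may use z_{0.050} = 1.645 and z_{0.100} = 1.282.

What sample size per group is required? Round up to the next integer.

n = 106 per group

n = (z_α + z_β)² · (σ₁² + σ₂²) / δ²
  = (1.645 + 1.282)² · (62² + 40² = 5444) / 21²
  = 8.5673 · 5444 / 441
  = 105.76
Round up → n = 106 per group.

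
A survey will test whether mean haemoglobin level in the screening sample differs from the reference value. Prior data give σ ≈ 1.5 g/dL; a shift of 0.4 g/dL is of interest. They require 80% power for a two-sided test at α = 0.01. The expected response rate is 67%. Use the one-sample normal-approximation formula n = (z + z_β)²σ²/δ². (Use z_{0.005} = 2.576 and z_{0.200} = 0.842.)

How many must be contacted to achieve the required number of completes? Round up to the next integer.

n = 246

n = (z_{α/2} + z_β)² · σ² / δ²
  = (2.576 + 0.842)² · 1.5² / 0.4²
  = 11.6827 · 2.25 / 0.16
  = 164.29
Adjust for 67% response: 164.29 / 0.67 = 245.21.
Round up → n = 246.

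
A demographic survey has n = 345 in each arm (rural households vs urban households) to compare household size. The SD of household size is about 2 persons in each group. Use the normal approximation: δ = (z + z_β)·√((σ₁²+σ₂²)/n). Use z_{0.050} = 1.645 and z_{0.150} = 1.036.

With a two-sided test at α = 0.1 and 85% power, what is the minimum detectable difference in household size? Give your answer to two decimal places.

δ = (z_{α/2} + z_β) · √((σ₁²+σ₂²)/n)
  = (1.645 + 1.036) · √(8/345)
  = 2.681 · √0.02319
  = 2.681 · 0.1523
  = 0.4083

Minimum detectable difference ≈ 0.41 persons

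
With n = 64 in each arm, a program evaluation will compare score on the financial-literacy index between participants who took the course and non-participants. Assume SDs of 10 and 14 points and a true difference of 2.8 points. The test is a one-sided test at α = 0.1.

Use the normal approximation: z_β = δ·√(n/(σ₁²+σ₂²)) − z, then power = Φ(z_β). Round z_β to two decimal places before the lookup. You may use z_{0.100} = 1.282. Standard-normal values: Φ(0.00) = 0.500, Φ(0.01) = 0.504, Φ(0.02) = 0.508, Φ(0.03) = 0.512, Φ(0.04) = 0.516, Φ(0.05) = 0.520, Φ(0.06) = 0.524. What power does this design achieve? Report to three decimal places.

z_β = δ·√(n/(σ₁²+σ₂²)) − z_α
    = 2.8 · √(64/296) − 1.282
    = 2.8 · 0.46499 − 1.282
    = 1.3020 − 1.282 = 0.0200 → 0.02
Power = Φ(0.02) = 0.508.

Power ≈ 0.508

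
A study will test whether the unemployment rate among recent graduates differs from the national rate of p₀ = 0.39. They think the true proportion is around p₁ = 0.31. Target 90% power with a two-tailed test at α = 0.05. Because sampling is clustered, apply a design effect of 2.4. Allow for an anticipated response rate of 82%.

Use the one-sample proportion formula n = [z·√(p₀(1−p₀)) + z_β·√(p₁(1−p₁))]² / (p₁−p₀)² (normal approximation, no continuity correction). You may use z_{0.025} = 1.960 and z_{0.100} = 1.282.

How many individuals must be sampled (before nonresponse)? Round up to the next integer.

n = 1098

n = [z_{α/2}·√(p₀q₀) + z_β·√(p₁q₁)]² / (p₁ − p₀)²
  = [1.960·√(0.39·0.61) + 1.282·√(0.31·0.69)]² / (-0.08)²
  = [1.960·0.4877 + 1.282·0.4625]² / 0.0064
  = [1.5489]² / 0.0064
  = 374.86
Design effect: 2.4 × 374.86 = 899.67.
Adjust for 82% response: 899.67 / 0.82 = 1097.15.
Round up → n = 1098.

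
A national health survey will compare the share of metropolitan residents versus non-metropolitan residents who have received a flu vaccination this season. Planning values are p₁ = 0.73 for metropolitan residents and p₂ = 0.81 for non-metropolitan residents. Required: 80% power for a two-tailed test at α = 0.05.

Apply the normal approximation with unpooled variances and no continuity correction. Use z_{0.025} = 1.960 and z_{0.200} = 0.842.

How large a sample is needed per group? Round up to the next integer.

n = (z_{α/2} + z_β)² · [p₁(1−p₁) + p₂(1−p₂)] / (p₁ − p₂)²
  = (1.960 + 0.842)² · (0.73·0.27 + 0.81·0.19) / (-0.08)²
  = (2.802)² · (0.1971 + 0.1539) / 0.0064
  = 7.8512 · 0.3510 / 0.0064
  = 430.59
Round up → n = 431 per group.

n = 431 per group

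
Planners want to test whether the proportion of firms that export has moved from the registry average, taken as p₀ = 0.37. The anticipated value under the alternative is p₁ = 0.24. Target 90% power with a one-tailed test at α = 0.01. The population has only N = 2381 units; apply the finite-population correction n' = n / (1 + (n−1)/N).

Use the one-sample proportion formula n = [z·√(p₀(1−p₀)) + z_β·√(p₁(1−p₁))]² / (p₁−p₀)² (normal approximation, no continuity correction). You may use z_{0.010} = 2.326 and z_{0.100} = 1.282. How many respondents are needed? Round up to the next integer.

n = [z_α·√(p₀q₀) + z_β·√(p₁q₁)]² / (p₁ − p₀)²
  = [2.326·√(0.37·0.63) + 1.282·√(0.24·0.76)]² / (-0.13)²
  = [2.326·0.4828 + 1.282·0.4271]² / 0.0169
  = [1.6705]² / 0.0169
  = 165.13
Finite-population correction (N = 2381): 165.13 / (1 + (165.13 − 1)/2381) = 154.48.
Round up → n = 155.

n = 155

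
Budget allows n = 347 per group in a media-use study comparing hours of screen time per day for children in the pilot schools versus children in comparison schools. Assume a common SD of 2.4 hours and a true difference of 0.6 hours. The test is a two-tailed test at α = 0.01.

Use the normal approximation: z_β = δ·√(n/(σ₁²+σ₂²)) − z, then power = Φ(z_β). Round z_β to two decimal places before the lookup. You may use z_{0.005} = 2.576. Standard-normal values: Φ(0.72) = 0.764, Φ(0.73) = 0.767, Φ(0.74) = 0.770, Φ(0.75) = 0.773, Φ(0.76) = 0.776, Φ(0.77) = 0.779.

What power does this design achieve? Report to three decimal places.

z_β = δ·√(n/(σ₁²+σ₂²)) − z_{α/2}
    = 0.6 · √(347/11.52) − 2.576
    = 0.6 · 5.48831 − 2.576
    = 3.2930 − 2.576 = 0.7170 → 0.72
Power = Φ(0.72) = 0.764.

Power ≈ 0.764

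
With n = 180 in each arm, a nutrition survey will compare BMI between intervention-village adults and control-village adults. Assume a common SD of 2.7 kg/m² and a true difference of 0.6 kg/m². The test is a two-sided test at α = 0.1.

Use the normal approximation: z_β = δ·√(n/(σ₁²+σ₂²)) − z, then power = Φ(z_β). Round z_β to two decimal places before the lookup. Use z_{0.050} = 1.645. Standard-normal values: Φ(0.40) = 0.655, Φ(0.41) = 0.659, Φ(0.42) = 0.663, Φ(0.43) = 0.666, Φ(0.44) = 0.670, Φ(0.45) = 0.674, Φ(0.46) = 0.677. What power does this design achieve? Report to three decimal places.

z_β = δ·√(n/(σ₁²+σ₂²)) − z_{α/2}
    = 0.6 · √(180/14.58) − 1.645
    = 0.6 · 3.51364 − 1.645
    = 2.1082 − 1.645 = 0.4632 → 0.46
Power = Φ(0.46) = 0.677.

Power ≈ 0.677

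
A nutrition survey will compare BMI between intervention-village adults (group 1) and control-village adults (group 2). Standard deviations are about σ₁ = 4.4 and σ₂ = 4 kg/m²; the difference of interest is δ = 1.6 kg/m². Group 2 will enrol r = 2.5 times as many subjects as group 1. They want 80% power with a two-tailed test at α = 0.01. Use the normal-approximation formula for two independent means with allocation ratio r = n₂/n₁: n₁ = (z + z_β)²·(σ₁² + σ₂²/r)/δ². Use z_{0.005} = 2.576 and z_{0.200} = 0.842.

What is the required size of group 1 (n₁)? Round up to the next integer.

n₁ = (z_{α/2} + z_β)² · (σ₁² + σ₂²/r) / δ²
   = (2.576 + 0.842)² · (4.4² + 4²/2.5) / 1.6²
   = 11.6827 · (19.36 + 6.4) / 2.56
   = 11.6827 · 25.76 / 2.56
   = 117.56
Round up → n₁ = 118; n₂ = r·n₁ = 2.5 × 118 = 295.

n₁ = 118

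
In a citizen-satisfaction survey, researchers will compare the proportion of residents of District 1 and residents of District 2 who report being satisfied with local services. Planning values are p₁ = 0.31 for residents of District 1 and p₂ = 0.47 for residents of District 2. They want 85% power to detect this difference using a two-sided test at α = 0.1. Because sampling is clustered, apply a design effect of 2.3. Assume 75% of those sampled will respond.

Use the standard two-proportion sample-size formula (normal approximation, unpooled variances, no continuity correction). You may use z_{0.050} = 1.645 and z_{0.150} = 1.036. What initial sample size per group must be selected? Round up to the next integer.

n = (z_{α/2} + z_β)² · [p₁(1−p₁) + p₂(1−p₂)] / (p₁ − p₂)²
  = (1.645 + 1.036)² · (0.31·0.69 + 0.47·0.53) / (-0.16)²
  = (2.681)² · (0.2139 + 0.2491) / 0.0256
  = 7.1878 · 0.4630 / 0.0256
  = 130.00
Design effect: 2.3 × 130.00 = 298.99.
Adjust for 75% response: 298.99 / 0.75 = 398.66.
Round up → n = 399 per group.

n = 399 per group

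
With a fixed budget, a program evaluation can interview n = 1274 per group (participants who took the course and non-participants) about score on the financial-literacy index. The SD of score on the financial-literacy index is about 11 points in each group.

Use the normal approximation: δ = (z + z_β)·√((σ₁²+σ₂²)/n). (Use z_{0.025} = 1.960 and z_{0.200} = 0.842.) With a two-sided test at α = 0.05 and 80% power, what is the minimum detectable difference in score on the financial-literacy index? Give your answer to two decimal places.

Minimum detectable difference ≈ 1.22 points

δ = (z_{α/2} + z_β) · √((σ₁²+σ₂²)/n)
  = (1.960 + 0.842) · √(242/1274)
  = 2.802 · √0.18995
  = 2.802 · 0.4358
  = 1.2212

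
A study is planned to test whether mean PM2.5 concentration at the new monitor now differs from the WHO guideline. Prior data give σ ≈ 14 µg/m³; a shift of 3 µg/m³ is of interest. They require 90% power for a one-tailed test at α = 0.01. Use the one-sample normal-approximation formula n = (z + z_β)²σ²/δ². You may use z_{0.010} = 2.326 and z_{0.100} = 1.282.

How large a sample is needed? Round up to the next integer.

n = (z_α + z_β)² · σ² / δ²
  = (2.326 + 1.282)² · 14² / 3²
  = 13.0177 · 196 / 9
  = 283.50
Round up → n = 284.

n = 284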